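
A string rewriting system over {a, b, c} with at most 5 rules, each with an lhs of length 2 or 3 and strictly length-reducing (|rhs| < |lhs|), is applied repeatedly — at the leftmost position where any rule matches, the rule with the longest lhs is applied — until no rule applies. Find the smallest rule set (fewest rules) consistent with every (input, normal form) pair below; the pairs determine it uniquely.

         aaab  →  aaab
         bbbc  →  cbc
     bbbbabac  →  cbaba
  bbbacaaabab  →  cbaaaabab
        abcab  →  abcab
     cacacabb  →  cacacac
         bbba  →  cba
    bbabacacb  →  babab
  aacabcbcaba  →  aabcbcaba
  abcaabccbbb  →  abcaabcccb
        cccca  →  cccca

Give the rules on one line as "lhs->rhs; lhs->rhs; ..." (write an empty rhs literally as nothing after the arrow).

aac->a; bac->ba; bb->c; bba->ba

  | aaab
  | bbbc => cbc
  | bbbbabac => cbbabac => cbabac => cbaba
  | bbbacaaabab => cbacaaabab => cbaaaabab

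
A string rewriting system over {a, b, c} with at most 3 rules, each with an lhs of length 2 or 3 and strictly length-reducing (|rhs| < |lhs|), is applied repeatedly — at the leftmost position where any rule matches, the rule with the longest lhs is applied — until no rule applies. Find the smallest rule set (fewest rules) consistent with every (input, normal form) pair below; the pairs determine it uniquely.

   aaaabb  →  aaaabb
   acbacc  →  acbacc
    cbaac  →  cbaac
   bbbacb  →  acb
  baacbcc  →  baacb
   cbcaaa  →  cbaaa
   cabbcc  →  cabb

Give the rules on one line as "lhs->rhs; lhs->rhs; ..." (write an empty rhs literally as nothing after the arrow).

  | aaaabb
  | acbacc
  | cbaac
  | bbbacb => acb

bbb->; bc->b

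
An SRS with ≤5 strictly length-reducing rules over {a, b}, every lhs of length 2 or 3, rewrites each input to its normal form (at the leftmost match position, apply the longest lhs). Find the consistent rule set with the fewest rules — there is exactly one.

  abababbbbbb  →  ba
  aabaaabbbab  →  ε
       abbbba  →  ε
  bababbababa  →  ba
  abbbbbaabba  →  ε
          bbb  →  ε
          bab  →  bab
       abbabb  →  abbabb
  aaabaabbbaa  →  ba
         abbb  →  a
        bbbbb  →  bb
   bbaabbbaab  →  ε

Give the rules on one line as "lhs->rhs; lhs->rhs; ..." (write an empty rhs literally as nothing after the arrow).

aa->b; aba->; baa->b; bbb->

  | abababbbbbb => babbbbbb => babbb => ba
  | aabaaabbbab => bbaaabbbab => bbabbbab => bbaab => bbb => ε
  | abbbba => aba => ε
  | bababbababa => bbbababa => ababa => ba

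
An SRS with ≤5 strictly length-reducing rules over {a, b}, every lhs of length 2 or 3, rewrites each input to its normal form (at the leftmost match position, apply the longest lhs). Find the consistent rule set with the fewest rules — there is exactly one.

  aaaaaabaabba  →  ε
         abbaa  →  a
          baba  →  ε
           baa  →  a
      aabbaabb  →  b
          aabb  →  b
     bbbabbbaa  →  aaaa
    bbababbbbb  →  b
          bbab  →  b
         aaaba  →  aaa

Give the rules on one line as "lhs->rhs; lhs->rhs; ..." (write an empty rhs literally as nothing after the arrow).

  | aaaaaabaabba => aaaaaaabba => aaaaaabba => aaaaabba => aaaabba => aaabba => aabba => abba => bba => ba => ε
  | abbaa => bbaa => baa => a
  | baba => ba => ε
  | baa => a

abb->bb; ba->; bb->b; bbb->aa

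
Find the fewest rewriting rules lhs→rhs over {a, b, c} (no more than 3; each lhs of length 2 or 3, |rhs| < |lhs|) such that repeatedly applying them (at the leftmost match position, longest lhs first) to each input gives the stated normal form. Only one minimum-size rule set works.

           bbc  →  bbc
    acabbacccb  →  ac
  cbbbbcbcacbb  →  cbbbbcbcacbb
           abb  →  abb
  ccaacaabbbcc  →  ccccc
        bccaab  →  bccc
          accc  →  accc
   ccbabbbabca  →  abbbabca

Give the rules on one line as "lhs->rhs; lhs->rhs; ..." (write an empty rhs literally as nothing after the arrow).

  | bbc
  | acabbacccb => accbacccb => aacccb => acccb => ac
  | cbbbbcbcacbb
  | abb

aa->a; cab->cc; ccb->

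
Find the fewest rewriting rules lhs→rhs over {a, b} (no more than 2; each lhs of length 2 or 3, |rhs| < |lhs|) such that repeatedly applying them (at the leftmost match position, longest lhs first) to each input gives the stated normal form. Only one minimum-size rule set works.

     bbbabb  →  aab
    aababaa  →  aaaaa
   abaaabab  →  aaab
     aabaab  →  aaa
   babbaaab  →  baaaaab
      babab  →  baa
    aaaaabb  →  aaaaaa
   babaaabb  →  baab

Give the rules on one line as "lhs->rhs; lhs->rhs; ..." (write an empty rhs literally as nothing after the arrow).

  | bbbabb => ababb => abbb => aab
  | aababaa => aabbaa => aaaaa
  | abaaabab => abaabab => ababab => abbab => aaab
  | aabaab => aabab => aabb => aaa

aba->ab; bb->a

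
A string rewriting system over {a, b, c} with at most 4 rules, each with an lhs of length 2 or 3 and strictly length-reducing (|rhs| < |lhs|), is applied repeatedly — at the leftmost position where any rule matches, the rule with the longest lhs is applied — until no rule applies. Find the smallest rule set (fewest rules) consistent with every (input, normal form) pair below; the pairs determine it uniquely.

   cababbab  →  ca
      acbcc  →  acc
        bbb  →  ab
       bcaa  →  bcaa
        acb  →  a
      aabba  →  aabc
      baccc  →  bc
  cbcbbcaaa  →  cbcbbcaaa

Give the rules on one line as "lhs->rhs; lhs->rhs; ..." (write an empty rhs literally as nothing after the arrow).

  | cababbab => cacbbab => cabab => cacb => ca
  | acbcc => acc
  | bbb => ab
  | bcaa

acb->a; ba->c; bbb->ab; ccc->b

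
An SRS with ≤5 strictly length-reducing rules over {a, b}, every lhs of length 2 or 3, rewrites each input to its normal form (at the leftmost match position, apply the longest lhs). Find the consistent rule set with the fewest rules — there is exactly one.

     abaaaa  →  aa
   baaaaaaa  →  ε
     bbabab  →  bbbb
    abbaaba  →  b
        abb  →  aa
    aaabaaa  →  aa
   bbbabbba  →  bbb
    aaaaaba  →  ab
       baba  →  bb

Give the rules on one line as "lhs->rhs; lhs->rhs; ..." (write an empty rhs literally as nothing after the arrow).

aaa->; aba->b; abb->aa; baa->a

  | abaaaa => baaa => aa
  | baaaaaaa => aaaaaa => aaa => ε
  | bbabab => bbbb
  | abbaaba => aaaaba => aba => b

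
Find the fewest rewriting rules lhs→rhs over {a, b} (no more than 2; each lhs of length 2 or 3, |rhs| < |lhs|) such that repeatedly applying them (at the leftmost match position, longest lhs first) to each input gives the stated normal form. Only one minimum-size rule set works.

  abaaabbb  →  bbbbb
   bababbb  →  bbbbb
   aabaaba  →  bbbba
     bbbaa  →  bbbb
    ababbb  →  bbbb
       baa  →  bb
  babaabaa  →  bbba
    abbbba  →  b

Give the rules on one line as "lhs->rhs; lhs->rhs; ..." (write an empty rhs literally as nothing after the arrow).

aa->b; ab->a

  | abaaabbb => aaaabbb => baabbb => bbbbb
  | bababbb => baabbb => bbbbb
  | aabaaba => bbaaba => bbbba
  | bbbaa => bbbb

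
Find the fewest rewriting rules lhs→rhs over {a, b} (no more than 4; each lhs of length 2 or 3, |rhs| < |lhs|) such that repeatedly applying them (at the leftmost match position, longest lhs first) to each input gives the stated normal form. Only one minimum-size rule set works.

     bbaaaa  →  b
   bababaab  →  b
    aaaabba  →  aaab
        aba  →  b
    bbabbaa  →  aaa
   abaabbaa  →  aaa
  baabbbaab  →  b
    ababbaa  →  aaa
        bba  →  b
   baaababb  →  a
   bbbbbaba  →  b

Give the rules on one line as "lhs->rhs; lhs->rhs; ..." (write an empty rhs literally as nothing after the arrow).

  | bbaaaa => baaaa => baaa => baa => ba => b
  | bababaab => bbabaab => babaab => bbaab => baab => bab => bb => b
  | aaaabba => aaaaba => aaab
  | aba => b

aba->b; ba->b; bb->b; bbb->a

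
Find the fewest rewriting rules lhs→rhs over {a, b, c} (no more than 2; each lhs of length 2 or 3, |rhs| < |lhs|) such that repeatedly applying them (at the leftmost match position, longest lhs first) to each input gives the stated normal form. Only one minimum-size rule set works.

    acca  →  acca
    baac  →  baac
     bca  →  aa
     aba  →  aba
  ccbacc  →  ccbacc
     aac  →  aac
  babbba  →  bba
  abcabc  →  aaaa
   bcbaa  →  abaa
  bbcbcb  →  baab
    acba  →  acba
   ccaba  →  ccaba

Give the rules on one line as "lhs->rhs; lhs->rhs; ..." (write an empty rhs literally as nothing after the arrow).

abb->; bc->a

  | acca
  | baac
  | bca => aa
  | aba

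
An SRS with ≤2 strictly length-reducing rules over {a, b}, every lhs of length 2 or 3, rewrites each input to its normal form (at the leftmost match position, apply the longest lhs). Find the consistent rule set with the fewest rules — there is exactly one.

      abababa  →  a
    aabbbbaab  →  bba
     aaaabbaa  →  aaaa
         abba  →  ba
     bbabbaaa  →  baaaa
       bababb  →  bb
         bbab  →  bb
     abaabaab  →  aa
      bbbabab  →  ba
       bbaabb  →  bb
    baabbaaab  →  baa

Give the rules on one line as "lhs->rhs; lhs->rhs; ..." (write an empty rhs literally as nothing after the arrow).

  | abababa => ababa => aba => a
  | aabbbbaab => abbbaab => bbaab => bba
  | aaaabbaa => aaabaa => aaaa
  | abba => ba

ab->; bbb->ba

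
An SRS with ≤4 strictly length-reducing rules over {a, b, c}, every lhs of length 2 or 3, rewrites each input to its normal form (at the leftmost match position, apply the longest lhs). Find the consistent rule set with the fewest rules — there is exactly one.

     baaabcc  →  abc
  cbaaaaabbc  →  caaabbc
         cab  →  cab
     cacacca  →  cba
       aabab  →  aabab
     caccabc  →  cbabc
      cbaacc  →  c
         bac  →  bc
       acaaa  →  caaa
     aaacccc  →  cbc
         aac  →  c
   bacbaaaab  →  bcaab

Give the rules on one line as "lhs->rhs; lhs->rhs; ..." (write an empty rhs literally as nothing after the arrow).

  | baaabcc => abcc => abc
  | cbaaaaabbc => caaabbc
  | cab
  | cacacca => ccacca => cacca => ccba => cba

ac->c; acc->cb; baa->; cc->c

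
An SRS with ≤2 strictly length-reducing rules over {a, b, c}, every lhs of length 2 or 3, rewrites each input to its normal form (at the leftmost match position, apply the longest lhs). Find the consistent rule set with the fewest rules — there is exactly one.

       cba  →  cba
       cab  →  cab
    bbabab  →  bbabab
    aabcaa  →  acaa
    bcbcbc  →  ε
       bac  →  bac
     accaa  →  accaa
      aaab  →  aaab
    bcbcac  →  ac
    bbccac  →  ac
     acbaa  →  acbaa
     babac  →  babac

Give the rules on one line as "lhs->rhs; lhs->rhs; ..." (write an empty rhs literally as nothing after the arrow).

  | cba
  | cab
  | bbabab
  | aabcaa => acaa

abc->c; bc->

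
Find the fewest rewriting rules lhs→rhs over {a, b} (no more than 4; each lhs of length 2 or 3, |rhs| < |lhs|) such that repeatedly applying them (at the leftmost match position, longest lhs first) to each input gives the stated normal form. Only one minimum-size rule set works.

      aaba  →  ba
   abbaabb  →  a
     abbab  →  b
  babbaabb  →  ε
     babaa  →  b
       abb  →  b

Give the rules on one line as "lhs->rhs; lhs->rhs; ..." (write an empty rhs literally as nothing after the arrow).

  | aaba => ba
  | abbaabb => baabb => bbb => a
  | abbab => bab => b
  | babbaabb => bbaabb => bbbb => ab => ε

aa->; ab->; bbb->a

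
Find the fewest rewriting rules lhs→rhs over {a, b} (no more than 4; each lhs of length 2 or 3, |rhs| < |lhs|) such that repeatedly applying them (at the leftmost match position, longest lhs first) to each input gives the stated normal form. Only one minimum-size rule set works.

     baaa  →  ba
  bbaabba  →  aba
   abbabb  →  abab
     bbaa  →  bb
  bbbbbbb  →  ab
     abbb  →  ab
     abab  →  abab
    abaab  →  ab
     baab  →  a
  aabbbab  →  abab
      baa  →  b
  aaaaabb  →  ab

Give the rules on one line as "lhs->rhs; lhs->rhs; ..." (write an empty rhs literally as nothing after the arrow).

  | baaa => ba
  | bbaabba => bbbbba => abba => aba
  | abbabb => ababb => abab
  | bbaa => bb

aa->; aab->bb; abb->ab; bbb->a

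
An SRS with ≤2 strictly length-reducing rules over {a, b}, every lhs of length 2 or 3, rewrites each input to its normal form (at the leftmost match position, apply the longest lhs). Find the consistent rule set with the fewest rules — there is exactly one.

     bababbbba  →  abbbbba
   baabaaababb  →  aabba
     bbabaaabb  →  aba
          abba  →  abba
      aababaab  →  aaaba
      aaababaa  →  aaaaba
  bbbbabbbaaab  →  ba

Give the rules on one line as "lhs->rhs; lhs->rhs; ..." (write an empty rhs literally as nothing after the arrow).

baa->ab; bab->ba

  | bababbbba => baabbbba => abbbbba
  | baabaaababb => abbaaababb => ababababb => abaababb => aabbabb => aabbab => aabba
  | bbabaaabb => bbaaaabb => babaabb => baaabb => ababb => abab => aba
  | abba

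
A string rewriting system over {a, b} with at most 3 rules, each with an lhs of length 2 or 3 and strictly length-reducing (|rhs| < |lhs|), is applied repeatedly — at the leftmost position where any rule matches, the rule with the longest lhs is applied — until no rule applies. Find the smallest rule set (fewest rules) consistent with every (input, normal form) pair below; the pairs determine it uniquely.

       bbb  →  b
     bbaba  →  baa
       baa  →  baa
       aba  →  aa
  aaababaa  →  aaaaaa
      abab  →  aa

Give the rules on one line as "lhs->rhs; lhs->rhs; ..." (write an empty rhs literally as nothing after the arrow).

ab->a; bb->b

  | bbb => bb => b
  | bbaba => baba => baa
  | baa
  | aba => aa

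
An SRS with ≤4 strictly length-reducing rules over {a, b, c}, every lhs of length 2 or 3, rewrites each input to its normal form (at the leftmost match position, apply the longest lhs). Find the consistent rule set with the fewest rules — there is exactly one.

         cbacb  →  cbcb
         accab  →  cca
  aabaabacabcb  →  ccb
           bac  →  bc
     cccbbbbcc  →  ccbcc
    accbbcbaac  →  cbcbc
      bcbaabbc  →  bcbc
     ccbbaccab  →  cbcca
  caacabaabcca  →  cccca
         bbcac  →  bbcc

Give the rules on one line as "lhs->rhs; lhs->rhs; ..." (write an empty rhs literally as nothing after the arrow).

ab->a; ac->c; cbb->ba

  | cbacb => cbcb
  | accab => ccab => cca
  | aabaabacabcb => aaaabacabcb => aaaaacabcb => aaaacabcb => aaacabcb => aacabcb => acabcb => cabcb => cacb => ccb
  | bac => bc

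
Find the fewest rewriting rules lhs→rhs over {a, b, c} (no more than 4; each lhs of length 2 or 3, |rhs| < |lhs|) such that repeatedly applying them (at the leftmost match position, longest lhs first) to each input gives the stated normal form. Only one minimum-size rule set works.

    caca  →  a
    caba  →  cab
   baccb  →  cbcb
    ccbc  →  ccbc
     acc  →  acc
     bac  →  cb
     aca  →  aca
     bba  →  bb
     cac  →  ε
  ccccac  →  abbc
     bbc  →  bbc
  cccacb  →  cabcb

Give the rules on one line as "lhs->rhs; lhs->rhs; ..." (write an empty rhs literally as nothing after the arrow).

  | caca => a
  | caba => cab
  | baccb => cbcb
  | ccbc

ba->b; bac->cb; cac->; cca->ab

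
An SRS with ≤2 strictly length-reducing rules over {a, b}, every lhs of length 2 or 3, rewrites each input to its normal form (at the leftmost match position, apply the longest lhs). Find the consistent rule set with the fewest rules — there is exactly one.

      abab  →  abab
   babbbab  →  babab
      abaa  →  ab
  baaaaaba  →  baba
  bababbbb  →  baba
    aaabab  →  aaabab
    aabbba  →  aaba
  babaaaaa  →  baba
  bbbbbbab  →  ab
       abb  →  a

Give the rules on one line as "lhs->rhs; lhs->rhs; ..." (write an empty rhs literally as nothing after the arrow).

baa->b; bb->

  | abab
  | babbbab => babab
  | abaa => ab
  | baaaaaba => baaaba => baba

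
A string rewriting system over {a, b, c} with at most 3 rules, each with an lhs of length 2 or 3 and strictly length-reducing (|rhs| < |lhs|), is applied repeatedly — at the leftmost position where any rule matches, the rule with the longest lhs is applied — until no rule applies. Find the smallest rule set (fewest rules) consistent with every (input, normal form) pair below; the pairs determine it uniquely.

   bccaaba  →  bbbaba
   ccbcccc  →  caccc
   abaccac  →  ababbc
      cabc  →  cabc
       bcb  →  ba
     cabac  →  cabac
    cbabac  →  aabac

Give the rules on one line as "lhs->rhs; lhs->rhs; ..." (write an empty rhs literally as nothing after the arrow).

  | bccaaba => bbbaba
  | ccbcccc => caccc
  | abaccac => ababbc
  | cabc

cb->a; cbc->a; cca->bb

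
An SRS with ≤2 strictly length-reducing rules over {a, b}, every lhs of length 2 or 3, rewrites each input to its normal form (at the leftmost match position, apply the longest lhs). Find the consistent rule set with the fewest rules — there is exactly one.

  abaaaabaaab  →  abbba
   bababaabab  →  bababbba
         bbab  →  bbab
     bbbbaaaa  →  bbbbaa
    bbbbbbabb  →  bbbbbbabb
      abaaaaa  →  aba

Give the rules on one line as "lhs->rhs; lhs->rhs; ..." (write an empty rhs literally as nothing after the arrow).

  | abaaaabaaab => abaabaaab => abbaaaab => abbaab => abbba
  | bababaabab => bababbaab => bababbba
  | bbab
  | bbbbaaaa => bbbbaa

aaa->a; aab->ba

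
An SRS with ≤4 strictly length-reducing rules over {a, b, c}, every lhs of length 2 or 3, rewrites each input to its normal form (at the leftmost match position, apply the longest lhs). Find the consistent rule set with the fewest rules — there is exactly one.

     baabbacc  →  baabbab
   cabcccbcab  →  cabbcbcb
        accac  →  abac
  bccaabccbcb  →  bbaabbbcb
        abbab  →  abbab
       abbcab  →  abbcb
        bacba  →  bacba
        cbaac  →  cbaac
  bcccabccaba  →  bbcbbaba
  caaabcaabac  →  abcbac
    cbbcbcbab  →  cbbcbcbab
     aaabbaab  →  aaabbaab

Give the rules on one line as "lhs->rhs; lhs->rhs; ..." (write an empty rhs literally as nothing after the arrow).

bca->bc; caa->; cc->b

  | baabbacc => baabbab
  | cabcccbcab => cabbcbcab => cabbcbcb
  | accac => abac
  | bccaabccbcb => bbaabccbcb => bbaabbbcb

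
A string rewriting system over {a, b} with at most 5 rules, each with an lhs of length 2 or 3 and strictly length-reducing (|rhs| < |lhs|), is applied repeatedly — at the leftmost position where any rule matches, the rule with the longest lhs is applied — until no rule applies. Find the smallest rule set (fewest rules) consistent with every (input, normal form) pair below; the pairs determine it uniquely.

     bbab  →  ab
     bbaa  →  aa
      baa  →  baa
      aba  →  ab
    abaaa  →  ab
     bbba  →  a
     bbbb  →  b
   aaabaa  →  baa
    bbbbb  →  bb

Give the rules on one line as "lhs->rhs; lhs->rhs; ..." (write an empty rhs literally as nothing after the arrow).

aaa->; aba->ab; bba->a; bbb->

  | bbab => ab
  | bbaa => aa
  | baa
  | aba => ab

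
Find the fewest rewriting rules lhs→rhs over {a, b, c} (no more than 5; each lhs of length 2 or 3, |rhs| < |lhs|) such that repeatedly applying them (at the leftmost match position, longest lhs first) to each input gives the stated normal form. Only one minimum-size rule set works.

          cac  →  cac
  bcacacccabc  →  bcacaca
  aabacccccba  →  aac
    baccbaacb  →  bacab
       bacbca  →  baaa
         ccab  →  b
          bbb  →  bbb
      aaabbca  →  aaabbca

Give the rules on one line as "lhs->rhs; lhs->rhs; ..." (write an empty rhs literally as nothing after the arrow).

  | cac
  | bcacacccabc => bcacaccbc => bcacaca
  | aabacccccba => aaccccccba => aacccccba => aaccccba => aacccba => aaccba => aacba => aaba => aac
  | baccbaacb => bacbaacb => babaacb => bacacb => bacab

aba->ac; cb->b; cbc->a; cca->c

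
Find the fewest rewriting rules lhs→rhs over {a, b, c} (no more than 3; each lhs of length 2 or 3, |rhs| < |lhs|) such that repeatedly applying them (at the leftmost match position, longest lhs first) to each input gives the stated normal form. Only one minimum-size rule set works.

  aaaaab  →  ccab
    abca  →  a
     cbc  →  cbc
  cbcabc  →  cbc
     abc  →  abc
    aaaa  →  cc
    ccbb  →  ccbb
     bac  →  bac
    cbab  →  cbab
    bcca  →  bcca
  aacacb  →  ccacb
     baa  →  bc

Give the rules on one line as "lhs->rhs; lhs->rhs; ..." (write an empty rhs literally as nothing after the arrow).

  | aaaaab => caaab => ccab
  | abca => a
  | cbc
  | cbcabc => cbc

aa->c; bca->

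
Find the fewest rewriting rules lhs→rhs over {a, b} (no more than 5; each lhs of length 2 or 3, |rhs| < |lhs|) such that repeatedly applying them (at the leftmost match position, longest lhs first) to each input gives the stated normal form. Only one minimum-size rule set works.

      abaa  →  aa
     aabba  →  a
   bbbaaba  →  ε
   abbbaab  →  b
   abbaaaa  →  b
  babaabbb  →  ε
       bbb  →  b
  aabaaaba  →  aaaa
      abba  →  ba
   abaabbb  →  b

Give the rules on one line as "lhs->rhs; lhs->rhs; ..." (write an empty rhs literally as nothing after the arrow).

ab->; baa->b; bb->; bba->bb

  | abaa => aa
  | aabba => aba => a
  | bbbaaba => baaba => bba => bb => ε
  | abbbaab => bbaab => bbab => bbb => b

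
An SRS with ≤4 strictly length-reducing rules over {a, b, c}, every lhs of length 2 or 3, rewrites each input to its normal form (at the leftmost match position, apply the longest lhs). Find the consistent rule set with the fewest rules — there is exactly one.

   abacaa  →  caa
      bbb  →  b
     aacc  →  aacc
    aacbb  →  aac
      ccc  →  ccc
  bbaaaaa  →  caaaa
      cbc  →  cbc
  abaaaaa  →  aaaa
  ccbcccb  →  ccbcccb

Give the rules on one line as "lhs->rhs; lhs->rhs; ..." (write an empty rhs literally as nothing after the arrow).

  | abacaa => caa
  | bbb => b
  | aacc
  | aacbb => aac

aba->; bb->; bba->c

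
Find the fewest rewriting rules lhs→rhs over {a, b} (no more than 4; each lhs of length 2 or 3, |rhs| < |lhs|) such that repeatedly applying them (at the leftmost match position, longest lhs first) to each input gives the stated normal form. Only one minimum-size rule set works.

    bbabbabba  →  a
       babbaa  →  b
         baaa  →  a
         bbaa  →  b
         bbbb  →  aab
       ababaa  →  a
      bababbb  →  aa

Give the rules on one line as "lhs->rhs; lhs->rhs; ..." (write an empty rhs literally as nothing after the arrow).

  | bbabbabba => bbbabba => aaabba => abbba => aaaa => aba => a
  | babbaa => bbaa => b
  | baaa => a
  | bbaa => b

aaa->ab; ba->; baa->; bbb->aa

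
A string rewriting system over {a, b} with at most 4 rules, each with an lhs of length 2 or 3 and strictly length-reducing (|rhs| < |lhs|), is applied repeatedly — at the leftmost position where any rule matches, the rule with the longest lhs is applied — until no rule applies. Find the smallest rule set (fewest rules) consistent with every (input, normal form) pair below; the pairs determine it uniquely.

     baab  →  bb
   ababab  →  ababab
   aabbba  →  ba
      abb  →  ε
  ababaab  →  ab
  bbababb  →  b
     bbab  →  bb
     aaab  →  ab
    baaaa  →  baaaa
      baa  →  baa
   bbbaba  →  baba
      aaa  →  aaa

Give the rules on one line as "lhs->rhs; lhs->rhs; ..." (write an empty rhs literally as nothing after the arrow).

aab->b; abb->; bba->b; bbb->b

  | baab => bb
  | ababab
  | aabbba => bbba => ba
  | abb => ε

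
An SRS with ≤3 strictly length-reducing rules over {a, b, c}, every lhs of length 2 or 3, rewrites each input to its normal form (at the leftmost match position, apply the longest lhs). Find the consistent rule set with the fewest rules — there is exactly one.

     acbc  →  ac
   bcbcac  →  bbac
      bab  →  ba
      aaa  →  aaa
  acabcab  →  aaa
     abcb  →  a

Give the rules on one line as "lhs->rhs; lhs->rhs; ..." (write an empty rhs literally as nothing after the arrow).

ab->a; ca->a; cb->b

  | acbc => abc => ac
  | bcbcac => bbcac => bbac
  | bab => ba
  | aaa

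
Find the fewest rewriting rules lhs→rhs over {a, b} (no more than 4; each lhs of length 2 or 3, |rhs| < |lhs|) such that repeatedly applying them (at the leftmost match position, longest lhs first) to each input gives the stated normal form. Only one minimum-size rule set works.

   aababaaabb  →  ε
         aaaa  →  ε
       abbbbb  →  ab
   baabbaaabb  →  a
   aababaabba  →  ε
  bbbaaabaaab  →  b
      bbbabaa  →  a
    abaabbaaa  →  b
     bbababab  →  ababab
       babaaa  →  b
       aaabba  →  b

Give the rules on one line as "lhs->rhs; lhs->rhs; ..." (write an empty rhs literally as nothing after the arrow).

  | aababaaabb => abaaabb => abbabb => baabb => bb => ε
  | aaaa => baa => bb => ε
  | abbbbb => babbb => bbab => ab
  | baabbaaabb => bbaaabb => aaabb => babb => bba => a

aa->b; aab->; abb->ba; bb->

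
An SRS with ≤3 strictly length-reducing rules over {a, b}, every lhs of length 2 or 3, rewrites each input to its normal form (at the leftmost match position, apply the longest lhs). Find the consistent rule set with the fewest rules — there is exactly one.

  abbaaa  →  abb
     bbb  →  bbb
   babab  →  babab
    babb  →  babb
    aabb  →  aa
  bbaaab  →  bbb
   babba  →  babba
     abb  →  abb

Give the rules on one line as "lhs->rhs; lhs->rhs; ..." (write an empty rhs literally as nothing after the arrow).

aaa->; aab->aa

  | abbaaa => abb
  | bbb
  | babab
  | babb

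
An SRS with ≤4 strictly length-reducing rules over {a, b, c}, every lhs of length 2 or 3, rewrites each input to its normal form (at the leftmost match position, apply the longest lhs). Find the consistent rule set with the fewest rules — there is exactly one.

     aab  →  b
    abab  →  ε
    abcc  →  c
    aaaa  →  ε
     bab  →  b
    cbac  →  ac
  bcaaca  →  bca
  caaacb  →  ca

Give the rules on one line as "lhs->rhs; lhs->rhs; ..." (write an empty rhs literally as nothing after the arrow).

aa->; ab->; cb->; cc->c

  | aab => b
  | abab => ab => ε
  | abcc => cc => c
  | aaaa => aa => ε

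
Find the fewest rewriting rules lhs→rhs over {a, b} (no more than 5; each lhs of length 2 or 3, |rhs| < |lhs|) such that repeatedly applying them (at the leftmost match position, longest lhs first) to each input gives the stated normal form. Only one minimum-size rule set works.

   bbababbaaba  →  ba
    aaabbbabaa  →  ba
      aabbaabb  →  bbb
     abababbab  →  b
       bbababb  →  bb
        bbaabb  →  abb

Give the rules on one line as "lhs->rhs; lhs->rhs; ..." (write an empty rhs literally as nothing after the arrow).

aaa->b; aba->ba; bab->b; bba->

  | bbababbaaba => babbaaba => bbaaba => aba => ba
  | aaabbbabaa => bbbbabaa => bbbaa => ba
  | aabbaabb => aaabb => bbb
  | abababbab => bababbab => babbab => bbab => b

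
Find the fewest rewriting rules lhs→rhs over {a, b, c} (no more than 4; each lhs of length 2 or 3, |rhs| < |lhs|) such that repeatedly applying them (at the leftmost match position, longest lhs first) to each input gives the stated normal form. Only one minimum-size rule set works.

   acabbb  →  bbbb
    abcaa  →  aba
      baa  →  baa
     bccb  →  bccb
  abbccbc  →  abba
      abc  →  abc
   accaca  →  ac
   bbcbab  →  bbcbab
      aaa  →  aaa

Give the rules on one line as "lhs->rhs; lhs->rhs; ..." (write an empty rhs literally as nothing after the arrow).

aca->b; ca->; cbc->aa

  | acabbb => bbbb
  | abcaa => aba
  | baa
  | bccb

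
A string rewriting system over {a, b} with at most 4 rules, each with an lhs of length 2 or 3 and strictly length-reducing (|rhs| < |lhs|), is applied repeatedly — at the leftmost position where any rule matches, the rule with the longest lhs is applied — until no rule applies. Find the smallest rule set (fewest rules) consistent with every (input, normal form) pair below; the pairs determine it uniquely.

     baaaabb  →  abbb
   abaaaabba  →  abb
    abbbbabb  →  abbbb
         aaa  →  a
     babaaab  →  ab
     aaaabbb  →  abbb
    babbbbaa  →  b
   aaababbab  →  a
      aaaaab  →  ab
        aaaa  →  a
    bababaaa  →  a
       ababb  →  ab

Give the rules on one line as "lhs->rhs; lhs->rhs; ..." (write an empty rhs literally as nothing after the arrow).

  | baaaabb => abaabb => aabbb => abbb
  | abaaaabba => aabaabba => abaabba => aabbba => abbba => abb
  | abbbbabb => abbbb
  | aaa => aa => a

aa->a; ba->; baa->ab; bab->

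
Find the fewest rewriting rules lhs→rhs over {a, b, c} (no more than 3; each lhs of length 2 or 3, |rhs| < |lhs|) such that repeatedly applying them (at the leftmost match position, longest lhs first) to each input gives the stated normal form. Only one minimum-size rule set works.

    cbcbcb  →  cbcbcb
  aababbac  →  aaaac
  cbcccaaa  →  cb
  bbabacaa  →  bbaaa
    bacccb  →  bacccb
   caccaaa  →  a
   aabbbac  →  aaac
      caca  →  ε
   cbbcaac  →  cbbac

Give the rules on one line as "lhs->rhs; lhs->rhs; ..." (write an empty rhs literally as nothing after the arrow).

ab->a; ca->

  | cbcbcb
  | aababbac => aaabbac => aaabac => aaaac
  | cbcccaaa => cbccaa => cbca => cb
  | bbabacaa => bbaacaa => bbaaa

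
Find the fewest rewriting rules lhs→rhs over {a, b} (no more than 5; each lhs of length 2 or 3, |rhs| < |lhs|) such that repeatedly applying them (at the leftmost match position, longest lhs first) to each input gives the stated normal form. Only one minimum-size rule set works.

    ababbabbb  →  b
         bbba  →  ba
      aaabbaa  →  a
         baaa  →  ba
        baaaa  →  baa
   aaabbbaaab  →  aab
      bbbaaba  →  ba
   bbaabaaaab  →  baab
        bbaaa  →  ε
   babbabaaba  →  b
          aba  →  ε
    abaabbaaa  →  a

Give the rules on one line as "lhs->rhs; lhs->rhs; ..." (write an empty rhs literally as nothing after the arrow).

  | ababbabbb => bbabbb => bbbbb => bbb => b
  | bbba => ba
  | aaabbaa => abbaa => abba => abb => a
  | baaa => ba

aaa->a; aba->; bb->; bba->bb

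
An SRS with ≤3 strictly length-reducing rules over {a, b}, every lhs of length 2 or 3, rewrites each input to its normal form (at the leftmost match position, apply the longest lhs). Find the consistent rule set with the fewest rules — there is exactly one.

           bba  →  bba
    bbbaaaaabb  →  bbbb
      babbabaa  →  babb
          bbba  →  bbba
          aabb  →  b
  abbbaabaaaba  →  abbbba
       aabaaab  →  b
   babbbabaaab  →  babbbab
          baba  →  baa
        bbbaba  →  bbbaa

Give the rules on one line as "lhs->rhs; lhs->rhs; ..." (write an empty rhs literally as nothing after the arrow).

  | bba
  | bbbaaaaabb => bbbaabb => bbbb
  | babbabaa => babbaaa => babb
  | bbba

aaa->; aab->; aba->aa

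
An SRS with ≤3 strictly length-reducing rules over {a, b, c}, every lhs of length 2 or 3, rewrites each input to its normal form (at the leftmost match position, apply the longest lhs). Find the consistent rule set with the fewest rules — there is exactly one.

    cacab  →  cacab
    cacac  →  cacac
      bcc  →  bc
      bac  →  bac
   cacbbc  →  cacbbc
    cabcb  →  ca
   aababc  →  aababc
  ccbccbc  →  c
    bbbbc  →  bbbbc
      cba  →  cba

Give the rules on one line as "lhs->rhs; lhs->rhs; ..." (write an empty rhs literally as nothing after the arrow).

  | cacab
  | cacac
  | bcc => bc
  | bac

bcb->; cc->c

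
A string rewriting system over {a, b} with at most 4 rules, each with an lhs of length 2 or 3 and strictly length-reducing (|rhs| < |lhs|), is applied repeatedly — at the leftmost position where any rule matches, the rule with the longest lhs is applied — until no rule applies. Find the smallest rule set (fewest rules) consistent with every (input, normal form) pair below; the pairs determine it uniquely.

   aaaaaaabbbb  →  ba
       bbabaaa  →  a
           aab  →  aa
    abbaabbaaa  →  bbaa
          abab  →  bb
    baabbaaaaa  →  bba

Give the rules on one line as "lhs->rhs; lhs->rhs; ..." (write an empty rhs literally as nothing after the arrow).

  | aaaaaaabbbb => abaaaabbbb => baaabbbb => babbbbb => babbbb => babbb => babb => bab => ba
  | bbabaaa => bbbaa => aaa => ab => a
  | aab => aa
  | abbaabbaaa => abaabbaaa => babbaaa => babaaa => bbaa

aaa->ab; ab->a; aba->b; bbb->a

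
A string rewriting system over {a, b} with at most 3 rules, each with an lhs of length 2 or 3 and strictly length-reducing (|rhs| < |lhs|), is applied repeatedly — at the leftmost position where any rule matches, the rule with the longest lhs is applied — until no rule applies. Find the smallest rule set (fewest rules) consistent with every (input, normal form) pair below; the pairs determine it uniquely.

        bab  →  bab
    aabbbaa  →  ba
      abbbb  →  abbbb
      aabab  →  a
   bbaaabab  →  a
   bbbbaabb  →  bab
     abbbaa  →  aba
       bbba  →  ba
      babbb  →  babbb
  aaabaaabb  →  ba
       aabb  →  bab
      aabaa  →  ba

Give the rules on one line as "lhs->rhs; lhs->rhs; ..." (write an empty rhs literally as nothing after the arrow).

  | bab
  | aabbbaa => babbaa => baaaa => baaa => baa => ba
  | abbbb
  | aabab => baab => bba => aa => a

aa->a; aab->ba; bba->aa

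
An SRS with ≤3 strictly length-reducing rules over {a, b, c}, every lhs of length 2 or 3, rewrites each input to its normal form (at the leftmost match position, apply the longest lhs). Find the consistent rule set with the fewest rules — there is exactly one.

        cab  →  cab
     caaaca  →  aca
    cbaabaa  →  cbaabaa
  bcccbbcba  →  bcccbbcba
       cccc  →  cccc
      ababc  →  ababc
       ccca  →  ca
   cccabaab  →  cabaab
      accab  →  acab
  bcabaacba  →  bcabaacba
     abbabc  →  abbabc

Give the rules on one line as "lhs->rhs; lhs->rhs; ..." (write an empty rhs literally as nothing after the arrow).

caa->; cca->ca

  | cab
  | caaaca => aca
  | cbaabaa
  | bcccbbcba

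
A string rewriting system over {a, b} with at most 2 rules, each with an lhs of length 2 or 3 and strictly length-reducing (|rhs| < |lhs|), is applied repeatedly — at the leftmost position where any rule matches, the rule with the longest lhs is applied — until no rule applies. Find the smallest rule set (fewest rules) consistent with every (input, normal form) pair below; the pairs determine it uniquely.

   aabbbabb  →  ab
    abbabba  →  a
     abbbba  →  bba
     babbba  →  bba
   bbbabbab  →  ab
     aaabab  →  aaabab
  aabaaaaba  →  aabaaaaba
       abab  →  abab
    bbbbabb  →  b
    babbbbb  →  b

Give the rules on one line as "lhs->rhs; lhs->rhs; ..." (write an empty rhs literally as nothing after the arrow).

  | aabbbabb => ababb => ab
  | abbabba => abba => a
  | abbbba => bba
  | babbba => bba

abb->; bbb->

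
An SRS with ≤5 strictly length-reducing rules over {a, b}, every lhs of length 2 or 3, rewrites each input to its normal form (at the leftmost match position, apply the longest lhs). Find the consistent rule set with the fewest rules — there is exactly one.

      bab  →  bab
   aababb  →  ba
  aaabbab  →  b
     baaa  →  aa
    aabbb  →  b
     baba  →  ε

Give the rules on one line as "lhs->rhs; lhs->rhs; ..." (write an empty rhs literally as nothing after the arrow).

aab->b; aba->b; baa->a; bb->

  | bab
  | aababb => babb => ba
  | aaabbab => abbab => aab => b
  | baaa => aa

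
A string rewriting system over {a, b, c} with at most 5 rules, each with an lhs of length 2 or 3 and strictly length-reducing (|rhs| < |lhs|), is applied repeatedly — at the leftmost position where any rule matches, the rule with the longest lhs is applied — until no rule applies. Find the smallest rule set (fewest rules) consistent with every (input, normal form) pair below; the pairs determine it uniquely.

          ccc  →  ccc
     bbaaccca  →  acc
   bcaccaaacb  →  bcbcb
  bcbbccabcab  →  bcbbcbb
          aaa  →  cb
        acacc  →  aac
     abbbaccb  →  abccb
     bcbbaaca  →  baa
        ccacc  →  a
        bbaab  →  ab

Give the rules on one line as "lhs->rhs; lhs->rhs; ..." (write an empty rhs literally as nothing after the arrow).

aaa->cb; bba->; ca->; cac->a

  | ccc
  | bbaaccca => accca => acc
  | bcaccaaacb => bacaaacb => baaacb => bcbcb
  | bcbbccabcab => bcbbcbcab => bcbbcbb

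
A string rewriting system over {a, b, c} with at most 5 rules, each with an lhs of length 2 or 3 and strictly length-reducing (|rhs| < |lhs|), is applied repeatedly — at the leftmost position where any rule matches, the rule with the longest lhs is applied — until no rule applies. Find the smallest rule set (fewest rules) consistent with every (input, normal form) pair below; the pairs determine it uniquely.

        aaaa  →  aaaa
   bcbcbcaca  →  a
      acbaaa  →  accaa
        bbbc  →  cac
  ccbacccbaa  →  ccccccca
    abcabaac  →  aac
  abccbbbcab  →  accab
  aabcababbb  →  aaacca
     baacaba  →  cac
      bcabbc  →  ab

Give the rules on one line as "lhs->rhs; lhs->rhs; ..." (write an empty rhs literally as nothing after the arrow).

  | aaaa
  | bcbcbcaca => bcbcaca => bcaca => aca => a
  | acbaaa => accaa
  | bbbc => cac

aca->a; ba->c; bbb->ca; bc->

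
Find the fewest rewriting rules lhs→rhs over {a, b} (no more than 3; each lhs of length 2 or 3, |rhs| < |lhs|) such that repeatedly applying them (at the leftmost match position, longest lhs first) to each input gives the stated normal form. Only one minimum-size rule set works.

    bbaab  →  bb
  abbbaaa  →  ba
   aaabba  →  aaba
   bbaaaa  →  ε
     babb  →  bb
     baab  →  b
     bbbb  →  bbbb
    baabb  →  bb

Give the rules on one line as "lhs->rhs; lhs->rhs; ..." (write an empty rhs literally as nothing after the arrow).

abb->b; baa->

  | bbaab => bb
  | abbbaaa => bbaaa => ba
  | aaabba => aaba
  | bbaaaa => baa => ε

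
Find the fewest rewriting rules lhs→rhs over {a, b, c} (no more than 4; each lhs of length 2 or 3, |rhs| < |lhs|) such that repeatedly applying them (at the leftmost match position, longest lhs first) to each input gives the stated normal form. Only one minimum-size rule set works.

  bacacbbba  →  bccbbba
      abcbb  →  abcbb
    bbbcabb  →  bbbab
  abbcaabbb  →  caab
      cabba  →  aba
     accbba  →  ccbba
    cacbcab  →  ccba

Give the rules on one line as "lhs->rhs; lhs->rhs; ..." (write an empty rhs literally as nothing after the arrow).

  | bacacbbba => bcacbbba => bccbbba
  | abcbb
  | bbbcabb => bbbab
  | abbcaabbb => acaabbb => caabbb => caab

abb->a; ac->c; cab->a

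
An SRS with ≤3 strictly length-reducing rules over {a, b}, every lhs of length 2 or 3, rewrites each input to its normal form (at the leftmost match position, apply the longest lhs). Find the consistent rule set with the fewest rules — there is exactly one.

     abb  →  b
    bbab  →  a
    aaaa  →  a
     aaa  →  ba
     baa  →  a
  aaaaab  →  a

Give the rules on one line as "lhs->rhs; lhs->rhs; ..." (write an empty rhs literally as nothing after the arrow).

  | abb => aa => b
  | bbab => aab => bb => a
  | aaaa => baa => bb => a
  | aaa => ba

aa->b; bb->a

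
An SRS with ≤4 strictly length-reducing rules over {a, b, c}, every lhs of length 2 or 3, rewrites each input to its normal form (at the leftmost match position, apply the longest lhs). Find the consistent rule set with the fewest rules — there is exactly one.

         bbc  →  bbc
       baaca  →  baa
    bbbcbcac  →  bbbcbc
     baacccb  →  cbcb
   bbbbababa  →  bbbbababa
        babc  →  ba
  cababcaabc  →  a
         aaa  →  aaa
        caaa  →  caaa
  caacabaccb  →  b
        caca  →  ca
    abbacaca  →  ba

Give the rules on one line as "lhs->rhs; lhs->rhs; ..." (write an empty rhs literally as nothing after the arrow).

abc->cc; ac->; bac->cb; cc->a

  | bbc
  | baaca => baa
  | bbbcbcac => bbbcbc
  | baacccb => baccb => cbcb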